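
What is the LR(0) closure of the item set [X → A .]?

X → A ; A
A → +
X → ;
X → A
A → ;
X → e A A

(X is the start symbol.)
To compute CLOSURE, for each item [A → α.Bβ] where B is a non-terminal, add [B → .γ] for all productions B → γ; repeat for the newly added items until nothing changes.

Start with: [X → A .]
The dot is at the end, so nothing is added.

CLOSURE = { [X → A .] }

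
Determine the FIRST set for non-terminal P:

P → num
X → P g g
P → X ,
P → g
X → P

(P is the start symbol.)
{ 'g', 'num' }

To compute FIRST(P), examine every production with P on the left-hand side, reading each right-hand side left to right until a non-nullable symbol is reached.

FIRST sets of the other non-terminals involved (by the same procedure, iterated to a fixed point):
  FIRST(X) = { 'g', 'num' }

From P → num:
  - num is a terminal: add 'num' and stop
From P → X ,:
  - X is a non-terminal: add FIRST(X) \ {ε} = { 'g', 'num' }
    X is not nullable, so stop
From P → g:
  - g is a terminal: add 'g' and stop

Collecting: FIRST(P) = { 'g', 'num' }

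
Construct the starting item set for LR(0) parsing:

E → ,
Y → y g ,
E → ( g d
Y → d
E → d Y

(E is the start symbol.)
{ [E → . ( g d], [E → . ,], [E → . d Y], [E' → . E] }

First, augment the grammar with E' → E
I₀ = CLOSURE({ [E' → . E] }):
  [E' → . E] has the dot before E: add [E → . ,], [E → . ( g d], [E → . d Y]
No further items can be added.

I₀ = { [E → . ( g d], [E → . ,], [E → . d Y], [E' → . E] }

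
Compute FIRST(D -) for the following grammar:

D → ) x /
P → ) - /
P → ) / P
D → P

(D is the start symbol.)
FIRST sets of the non-terminals involved (from the grammar, by fixed-point iteration):
  FIRST(D) = { ')' }

To compute FIRST(D -), process the symbols left to right:
Symbol D is a non-terminal. Add FIRST(D) \ {ε} = { ')' }
D is not nullable (ε ∉ FIRST(D)), so stop here.
FIRST(D -) = { ')' }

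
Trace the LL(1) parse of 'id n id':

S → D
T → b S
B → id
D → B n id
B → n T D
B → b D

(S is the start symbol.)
LL(1) parsing maintains a stack (initially the start symbol over $) and the input. At each step: if the stack top is a terminal, match it against the current input token; if it is a non-terminal N, replace it with the RHS of M[N, lookahead] (the unique production whose predict set contains the lookahead).

Stack is shown with the top on the left.

Stack      Input      Action
----------------------------
S $        id n id $  output S → D
D $        id n id $  output D → B n id
B n id $   id n id $  output B → id
id n id $  id n id $  match 'id'
n id $     n id $     match 'n'
id $       id $       match 'id'
$          $          accept

The string is accepted.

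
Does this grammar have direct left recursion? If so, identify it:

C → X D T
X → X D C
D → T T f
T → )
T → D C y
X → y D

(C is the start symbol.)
C → X D T: starts with X
X → X D C: LEFT RECURSIVE (starts with X)
D → T T f: starts with T
T → ): starts with ')'
T → D C y: starts with D
X → y D: starts with y

The grammar has direct left recursion on: X.

Answer: Yes, X is left-recursive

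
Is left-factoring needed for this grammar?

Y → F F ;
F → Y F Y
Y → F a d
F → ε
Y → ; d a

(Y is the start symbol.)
Left-factoring is needed when two productions for the same non-terminal
share a common prefix on the right-hand side.

Productions for Y:
  Y → F F ;
  Y → F a d
  Y → ; d a
Productions for F:
  F → Y F Y
  F → ε

Found common prefix 'F' in productions for Y

Answer: Yes, Y has productions with common prefix 'F'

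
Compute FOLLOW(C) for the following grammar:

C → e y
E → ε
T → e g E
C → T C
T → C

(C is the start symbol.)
C is the start symbol, so $ ∈ FOLLOW(C).
In C → T C: C is at the end; this adds FOLLOW(C) to itself — nothing new
In T → C: C is at the end, add FOLLOW(T)

The FOLLOW sets referred to above (computed the same way, to a fixed point):
  FOLLOW(T) = { 'e' }

Taking the union: FOLLOW(C) = { $, 'e' }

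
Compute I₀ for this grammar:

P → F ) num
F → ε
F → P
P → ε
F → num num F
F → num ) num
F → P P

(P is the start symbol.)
{ [F → . P P], [F → . P], [F → . num ) num], [F → . num num F], [F → .], [P → . F ) num], [P → .], [P' → . P] }

First, augment the grammar with P' → P
I₀ = CLOSURE({ [P' → . P] }):
  [P' → . P] has the dot before P: add [P → . F ) num], [P → .]
  [P → . F ) num] has the dot before F: add [F → .], [F → . P], [F → . num num F], [F → . num ) num], [F → . P P]
No further items can be added.

I₀ = { [F → . P P], [F → . P], [F → . num ) num], [F → . num num F], [F → .], [P → . F ) num], [P → .], [P' → . P] }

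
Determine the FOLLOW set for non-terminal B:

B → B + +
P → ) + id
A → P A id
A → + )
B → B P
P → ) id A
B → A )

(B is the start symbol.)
{ $, ')', '+' }

B is the start symbol, so $ ∈ FOLLOW(B).
In B → B + +: B is followed by '+' '+', add FIRST('+' '+') \ {ε} = { '+' }
In B → B P: B is followed by P, add FIRST(P) \ {ε} = { ')' }

Taking the union: FOLLOW(B) = { $, ')', '+' }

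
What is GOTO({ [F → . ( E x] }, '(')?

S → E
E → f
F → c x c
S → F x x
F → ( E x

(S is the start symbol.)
GOTO(I, '(') = CLOSURE({ [A → αX.β] : [A → α.Xβ] ∈ I, X = '(' })

Items with dot before '(', with the dot advanced:
  [F → . ( E x] → [F → ( . E x]
Closure of the advanced items:
  [F → ( . E x] has the dot before E: add [E → . f]

GOTO = { [E → . f], [F → ( . E x] }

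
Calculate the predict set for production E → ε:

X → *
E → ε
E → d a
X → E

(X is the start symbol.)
PREDICT(E → ε) = (FIRST(RHS) \ {ε}) ∪ (FOLLOW(E) if ε ∈ FIRST(RHS), i.e. RHS ⇒* ε)
The right-hand side is ε (FIRST(ε) = { ε }), so the predict set is FOLLOW(E) = { $ }
PREDICT(E → ε) = { $ }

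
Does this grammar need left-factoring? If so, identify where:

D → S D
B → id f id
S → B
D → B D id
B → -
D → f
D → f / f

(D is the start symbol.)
Yes, D has productions with common prefix 'f'

Left-factoring is needed when two productions for the same non-terminal
share a common prefix on the right-hand side.

Productions for D:
  D → S D
  D → B D id
  D → f
  D → f / f
Productions for B:
  B → id f id
  B → -

Found common prefix 'f' in productions for D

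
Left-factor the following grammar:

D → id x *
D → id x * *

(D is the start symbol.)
Left-factoring transforms A → αβ₁ | αβ₂ into A → αA' and A' → β₁ | β₂
(α is the longest common prefix among the alternatives). Repeat until
no nonterminal has two alternatives with a common prefix.

Round 1: D has alternatives sharing prefix 'id x *'. Introduce D': D → id x * D'
  Add: D' → ε
  Add: D' → *

No remaining common prefixes — done.

Resulting grammar:
D → id x * D'
D' → ε
D' → *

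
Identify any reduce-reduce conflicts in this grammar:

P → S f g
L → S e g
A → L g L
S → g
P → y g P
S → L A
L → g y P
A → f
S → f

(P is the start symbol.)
Yes — I18: [A → f .] vs [S → f .]

Augment with P' → P and build the canonical LR(0) collection (I0 = CLOSURE({[P' → . P]}), then GOTO on every symbol after a dot until no new states appear). It has 21 states:
  I0: { [L → . S e g], [L → . g y P], [P → . S f g], [P → . y g P], [P' → . P], [S → . L A], [S → . f], [S → . g] }  — shift
  I1: { [A → . L g L], [A → . f], [L → . S e g], [L → . g y P], [S → . L A], [S → . f], [S → . g], [S → L . A] }  — shift
  I2: { [P' → P .] }  — accept
  I3: { [L → S . e g], [P → S . f g] }  — shift
  I4: { [S → f .] }  — reduce
  I5: { [L → g . y P], [S → g .] }  — shift, reduce
  I6: { [P → y . g P] }  — shift
  I7: { [L → . S e g], [L → . g y P], [P → . S f g], [P → . y g P], [P → y g . P], [S → . L A], [S → . f], [S → . g] }  — shift
  I8: { [P → y g P .] }  — reduce
  I9: { [L → . S e g], [L → . g y P], [L → g y . P], [P → . S f g], [P → . y g P], [S → . L A], [S → . f], [S → . g] }  — shift
  I10: { [L → g y P .] }  — reduce
  I11: { [L → S e . g] }  — shift
  I12: { [P → S f . g] }  — shift
  I13: { [P → S f g .] }  — reduce
  I14: { [L → S e g .] }  — reduce
  I15: { [S → L A .] }  — reduce
  I16: { [A → . L g L], [A → . f], [A → L . g L], [L → . S e g], [L → . g y P], [S → . L A], [S → . f], [S → . g], [S → L . A] }  — shift
  I17: { [L → S . e g] }  — shift
  I18: { [A → f .], [S → f .] }  — 2 reduces
  I19: { [A → L g . L], [L → . S e g], [L → . g y P], [L → g . y P], [S → . L A], [S → . f], [S → . g], [S → g .] }  — shift, reduce
  I20: { [A → . L g L], [A → . f], [A → L g L .], [L → . S e g], [L → . g y P], [S → . L A], [S → . f], [S → . g], [S → L . A] }  — shift, reduce

I18 contains complete items [A → f .], [S → f .] — reduce-reduce conflict.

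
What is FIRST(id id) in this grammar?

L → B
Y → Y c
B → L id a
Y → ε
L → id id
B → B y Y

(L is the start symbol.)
To compute FIRST(id id), process the symbols left to right:
Symbol id is a terminal. Add 'id' and stop.
FIRST(id id) = { 'id' }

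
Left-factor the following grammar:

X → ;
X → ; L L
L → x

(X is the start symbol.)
X → ; X'
X' → ε
X' → L L
L → x

Left-factoring transforms A → αβ₁ | αβ₂ into A → αA' and A' → β₁ | β₂
(α is the longest common prefix among the alternatives). Repeat until
no nonterminal has two alternatives with a common prefix.

Round 1: X has alternatives sharing prefix ';'. Introduce X': X → ; X'
  Add: X' → ε
  Add: X' → L L

No remaining common prefixes — done.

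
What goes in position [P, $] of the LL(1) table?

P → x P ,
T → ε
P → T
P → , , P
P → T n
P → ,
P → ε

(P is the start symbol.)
To find M[P, $], we find productions for P where $ is in the predict set (PREDICT(N → α) = (FIRST(α) \ {ε}) ∪ (FOLLOW(N) if α ⇒* ε)).

Relevant sets:
  FIRST(T) = { ε }
  FOLLOW(P) = { $, ',' }

P → x P ,: PREDICT = { 'x' }
P → T: PREDICT = { $, ',' }
  $ is in predict set, so this production goes in M[P, $]
P → , , P: PREDICT = { ',' }
P → T n: PREDICT = { 'n' }
P → ,: PREDICT = { ',' }
P → ε: PREDICT = { $, ',' }
  $ is in predict set, so this production goes in M[P, $]

M[P, $] = P → T, P → ε  (a multiply-defined cell — the grammar is not LL(1))

Answer: P → T, P → ε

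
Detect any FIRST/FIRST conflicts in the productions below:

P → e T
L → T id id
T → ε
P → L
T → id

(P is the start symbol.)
A FIRST/FIRST conflict occurs when two productions N → α and N → β for the same non-terminal have FIRST(α) ∩ FIRST(β) ≠ ∅ (with ε ∈ FIRST of a nullable right-hand side, so two nullable alternatives also conflict).

FIRST sets of the non-terminals at (or reachable through a nullable prefix from) the front of some alternative:
  FIRST(L) = { 'id' }

Productions for P:
  P → e T: FIRST = { 'e' }
  P → L: FIRST = { 'id' }
Productions for T:
  T → ε: FIRST = { ε }
  T → id: FIRST = { 'id' }
L has only one production, so no FIRST/FIRST conflict is possible there.

All alternatives of each non-terminal have pairwise disjoint FIRST sets.

Answer: No FIRST/FIRST conflicts.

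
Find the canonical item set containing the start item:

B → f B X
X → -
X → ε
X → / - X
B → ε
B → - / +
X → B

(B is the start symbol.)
{ [B → . - / +], [B → . f B X], [B → .], [B' → . B] }

First, augment the grammar with B' → B
I₀ = CLOSURE({ [B' → . B] }):
  [B' → . B] has the dot before B: add [B → . f B X], [B → .], [B → . - / +]
No further items can be added.

I₀ = { [B → . - / +], [B → . f B X], [B → .], [B' → . B] }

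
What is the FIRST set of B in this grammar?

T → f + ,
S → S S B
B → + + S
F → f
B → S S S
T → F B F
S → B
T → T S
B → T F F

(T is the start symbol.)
FIRST sets of the other non-terminals involved (by the same procedure, iterated to a fixed point):
  FIRST(S) = { '+', 'f' }
  FIRST(T) = { 'f' }

From B → + + S:
  - '+' is a terminal: add '+' and stop
From B → S S S:
  - S is a non-terminal: add FIRST(S) \ {ε} = { '+', 'f' }
    S is not nullable, so stop
From B → T F F:
  - T is a non-terminal: add FIRST(T) \ {ε} = { 'f' }
    T is not nullable, so stop

Collecting: FIRST(B) = { '+', 'f' }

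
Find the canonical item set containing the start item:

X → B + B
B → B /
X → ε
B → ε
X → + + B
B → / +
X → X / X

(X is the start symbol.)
{ [B → . / +], [B → . B /], [B → .], [X → . + + B], [X → . B + B], [X → . X / X], [X → .], [X' → . X] }

First, augment the grammar with X' → X
I₀ = CLOSURE({ [X' → . X] }):
  [X' → . X] has the dot before X: add [X → . B + B], [X → .], [X → . + + B], [X → . X / X]
  [X → . B + B] has the dot before B: add [B → . B /], [B → .], [B → . / +]
No further items can be added.

I₀ = { [B → . / +], [B → . B /], [B → .], [X → . + + B], [X → . B + B], [X → . X / X], [X → .], [X' → . X] }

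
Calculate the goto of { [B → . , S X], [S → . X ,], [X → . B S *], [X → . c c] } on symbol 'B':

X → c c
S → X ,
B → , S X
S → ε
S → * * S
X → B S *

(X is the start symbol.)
GOTO(I, 'B') = CLOSURE({ [A → αX.β] : [A → α.Xβ] ∈ I, X = 'B' })

Items with dot before 'B', with the dot advanced:
  [X → . B S *] → [X → B . S *]
Closure of the advanced items:
  [X → B . S *] has the dot before S: add [S → . X ,], [S → .], [S → . * * S]
  [S → . X ,] has the dot before X: add [X → . c c], [X → . B S *]
  [X → . B S *] has the dot before B: add [B → . , S X]

GOTO = { [B → . , S X], [S → . * * S], [S → . X ,], [S → .], [X → . B S *], [X → . c c], [X → B . S *] }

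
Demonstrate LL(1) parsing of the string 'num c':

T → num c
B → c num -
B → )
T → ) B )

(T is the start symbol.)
LL(1) parsing maintains a stack (initially the start symbol over $) and the input. At each step: if the stack top is a terminal, match it against the current input token; if it is a non-terminal N, replace it with the RHS of M[N, lookahead] (the unique production whose predict set contains the lookahead).

Stack is shown with the top on the left.

Stack    Input    Action
------------------------
T $      num c $  output T → num c
num c $  num c $  match 'num'
c $      c $      match 'c'
$        $        accept

The string is accepted.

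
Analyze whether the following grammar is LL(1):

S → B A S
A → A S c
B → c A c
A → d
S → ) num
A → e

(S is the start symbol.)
No. Predict set conflict for A: { 'd' }

A grammar is LL(1) if for each non-terminal N with multiple productions, the predict sets of those productions are pairwise disjoint, where PREDICT(N → α) = (FIRST(α) \ {ε}) ∪ (FOLLOW(N) if α ⇒* ε).

Relevant sets:
  FIRST(B) = { 'c' }
  FIRST(A) = { 'd', 'e' }

For S:
  PREDICT(S → B A S) = { 'c' }
  PREDICT(S → ')' num) = { ')' }
For A:
  PREDICT(A → A S c) = { 'd', 'e' }
  PREDICT(A → d) = { 'd' }
  PREDICT(A → e) = { 'e' }
B has a single production, so nothing to check there.

Conflict found: Predict set conflict for A: { 'd' }
The grammar is NOT LL(1).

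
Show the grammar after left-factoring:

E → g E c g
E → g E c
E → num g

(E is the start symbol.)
Left-factoring transforms A → αβ₁ | αβ₂ into A → αA' and A' → β₁ | β₂
(α is the longest common prefix among the alternatives). Repeat until
no nonterminal has two alternatives with a common prefix.

Round 1: E has alternatives sharing prefix 'g E c'. Introduce E': E → g E c E'
  Add: E' → g
  Add: E' → ε

No remaining common prefixes — done.

Resulting grammar:
E → g E c E'
E' → g
E' → ε
E → num g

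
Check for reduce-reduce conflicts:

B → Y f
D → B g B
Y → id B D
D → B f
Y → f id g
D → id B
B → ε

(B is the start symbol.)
A reduce-reduce conflict occurs when an LR(0) state has two complete items [A → α .] and [B → β .] — both call for a reduction, and with no lookahead the parser cannot choose between them.

Augment with B' → B and build the canonical LR(0) collection (I0 = CLOSURE({[B' → . B]}), then GOTO on every symbol after a dot until no new states appear). It has 16 states:
  I0: { [B → . Y f], [B → .], [B' → . B], [Y → . f id g], [Y → . id B D] }  — shift, reduce
  I1: { [B' → B .] }  — accept
  I2: { [B → Y . f] }  — shift
  I3: { [Y → f . id g] }  — shift
  I4: { [B → . Y f], [B → .], [Y → . f id g], [Y → . id B D], [Y → id . B D] }  — shift, reduce
  I5: { [B → . Y f], [B → .], [D → . B f], [D → . B g B], [D → . id B], [Y → . f id g], [Y → . id B D], [Y → id B . D] }  — shift, reduce
  I6: { [D → B . f], [D → B . g B] }  — shift
  I7: { [Y → id B D .] }  — reduce
  I8: { [B → . Y f], [B → .], [D → id . B], [Y → . f id g], [Y → . id B D], [Y → id . B D] }  — shift, reduce
  I9: { [B → . Y f], [B → .], [D → . B f], [D → . B g B], [D → . id B], [D → id B .], [Y → . f id g], [Y → . id B D], [Y → id B . D] }  — shift, 2 reduces
  I10: { [D → B f .] }  — reduce
  I11: { [B → . Y f], [B → .], [D → B g . B], [Y → . f id g], [Y → . id B D] }  — shift, reduce
  I12: { [D → B g B .] }  — reduce
  I13: { [Y → f id . g] }  — shift
  I14: { [Y → f id g .] }  — reduce
  I15: { [B → Y f .] }  — reduce

I9 contains complete items [B → .], [D → id B .] — reduce-reduce conflict.

Answer: Yes — I9: [B → .] vs [D → id B .]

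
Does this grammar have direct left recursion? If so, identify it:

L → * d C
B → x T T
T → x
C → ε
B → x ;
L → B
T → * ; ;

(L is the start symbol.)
No direct left recursion

Direct left recursion occurs when N → N α for some non-terminal N (the right-hand side begins with the left-hand side itself).

L → * d C: starts with '*'
B → x T T: starts with x
T → x: starts with x
C → ε: starts with ε
B → x ;: starts with x
L → B: starts with B
T → * ; ;: starts with '*'

No direct left recursion found.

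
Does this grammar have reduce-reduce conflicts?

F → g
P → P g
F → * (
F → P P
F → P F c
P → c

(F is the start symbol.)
Yes — I8: [F → g .] vs [P → P g .]

Augment with F' → F and build the canonical LR(0) collection (I0 = CLOSURE({[F' → . F]}), then GOTO on every symbol after a dot until no new states appear). It has 11 states:
  I0: { [F → . * (], [F → . P F c], [F → . P P], [F → . g], [F' → . F], [P → . P g], [P → . c] }  — shift
  I1: { [F → * . (] }  — shift
  I2: { [F' → F .] }  — accept
  I3: { [F → . * (], [F → . P F c], [F → . P P], [F → . g], [F → P . F c], [F → P . P], [P → . P g], [P → . c], [P → P . g] }  — shift
  I4: { [P → c .] }  — reduce
  I5: { [F → g .] }  — reduce
  I6: { [F → P F . c] }  — shift
  I7: { [F → . * (], [F → . P F c], [F → . P P], [F → . g], [F → P . F c], [F → P . P], [F → P P .], [P → . P g], [P → . c], [P → P . g] }  — shift, reduce
  I8: { [F → g .], [P → P g .] }  — 2 reduces
  I9: { [F → P F c .] }  — reduce
  I10: { [F → * ( .] }  — reduce

I8 contains complete items [F → g .], [P → P g .] — reduce-reduce conflict.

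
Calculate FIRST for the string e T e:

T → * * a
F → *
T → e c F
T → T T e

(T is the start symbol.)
{ 'e' }

To compute FIRST(e T e), process the symbols left to right:
Symbol e is a terminal. Add 'e' and stop.
FIRST(e T e) = { 'e' }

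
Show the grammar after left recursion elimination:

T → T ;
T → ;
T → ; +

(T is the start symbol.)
T is directly left-recursive. The standard transformation for
  A → A α₁ | ... | A α_m | β₁ | ... | β_n
is
  A  → β₁ A' | ... | β_n A'
  A' → α₁ A' | ... | α_m A' | ε

T → ; becomes T → ; T'
T → ; + becomes T → ; + T'
T → T ; becomes T' → ; T'
Add T' → ε

Resulting grammar:
T → ; T'
T → ; + T'
T' → ; T'
T' → ε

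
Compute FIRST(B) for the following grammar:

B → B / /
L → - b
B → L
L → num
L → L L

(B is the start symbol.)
{ '-', 'num' }

To compute FIRST(B), examine every production with B on the left-hand side, reading each right-hand side left to right until a non-nullable symbol is reached.

FIRST sets of the other non-terminals involved (by the same procedure, iterated to a fixed point):
  FIRST(L) = { '-', 'num' }

From B → B / /:
  - B is the symbol being defined: contributes nothing new
    B is not nullable, so stop
From B → L:
  - L is a non-terminal: add FIRST(L) \ {ε} = { '-', 'num' }
    L is not nullable, so stop

Collecting: FIRST(B) = { '-', 'num' }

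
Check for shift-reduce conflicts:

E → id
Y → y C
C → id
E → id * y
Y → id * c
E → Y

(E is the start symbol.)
A shift-reduce conflict occurs when an LR(0) state has both:
  - a complete (reduce) item [A → α .] (dot at the end), and
  - a shift item [B → β . c γ] (dot before a terminal).

Augment with E' → E and build the canonical LR(0) collection (I0 = CLOSURE({[E' → . E]}), then GOTO on every symbol after a dot until no new states appear). It has 10 states:
  I0: { [E → . Y], [E → . id * y], [E → . id], [E' → . E], [Y → . id * c], [Y → . y C] }  — shift
  I1: { [E' → E .] }  — accept
  I2: { [E → Y .] }  — reduce
  I3: { [E → id . * y], [E → id .], [Y → id . * c] }  — shift, reduce
  I4: { [C → . id], [Y → y . C] }  — shift
  I5: { [Y → y C .] }  — reduce
  I6: { [C → id .] }  — reduce
  I7: { [E → id * . y], [Y → id * . c] }  — shift
  I8: { [Y → id * c .] }  — reduce
  I9: { [E → id * y .] }  — reduce

I3 contains reduce item [E → id .] and shift items [E → id . * y], [Y → id . * c] — shift-reduce conflict.

Answer: Yes — I3: [E → id .] vs [E → id . * y]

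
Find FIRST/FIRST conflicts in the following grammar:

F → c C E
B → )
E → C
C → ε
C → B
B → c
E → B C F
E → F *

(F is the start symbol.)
Yes. E → C / E → B C F on { ')', 'c' }; E → C / E → F '*' on { 'c' }; E → B C F / E → F '*' on { 'c' }

A FIRST/FIRST conflict occurs when two productions N → α and N → β for the same non-terminal have FIRST(α) ∩ FIRST(β) ≠ ∅ (with ε ∈ FIRST of a nullable right-hand side, so two nullable alternatives also conflict).

FIRST sets of the non-terminals at (or reachable through a nullable prefix from) the front of some alternative:
  FIRST(C) = { ')', 'c', ε }
  FIRST(B) = { ')', 'c' }
  FIRST(F) = { 'c' }

Productions for B:
  B → ): FIRST = { ')' }
  B → c: FIRST = { 'c' }
Productions for E:
  E → C: FIRST = { ')', 'c', ε }
  E → B C F: FIRST = { ')', 'c' }
  E → F *: FIRST = { 'c' }
Productions for C:
  C → ε: FIRST = { ε }
  C → B: FIRST = { ')', 'c' }
F has only one production, so no FIRST/FIRST conflict is possible there.

Conflict for E: E → C and E → B C F
  Overlap: { ')', 'c' }
Conflict for E: E → C and E → F *
  Overlap: { 'c' }
Conflict for E: E → B C F and E → F *
  Overlap: { 'c' }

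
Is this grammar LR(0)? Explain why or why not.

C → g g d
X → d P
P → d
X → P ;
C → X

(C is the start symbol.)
A grammar is LR(0) if no state in the canonical LR(0) collection has:
  - both a shift item (dot before a terminal) and a complete item (shift-reduce conflict), or
  - two or more complete items (reduce-reduce conflict; the accept item [C' → C .] counts as a complete item here).

Augment with C' → C and build the canonical LR(0) collection (I0 = CLOSURE({[C' → . C]}), then GOTO on every symbol after a dot until no new states appear). It has 11 states:
  I0: { [C → . X], [C → . g g d], [C' → . C], [P → . d], [X → . P ;], [X → . d P] }  — shift
  I1: { [C' → C .] }  — accept
  I2: { [X → P . ;] }  — shift
  I3: { [C → X .] }  — reduce
  I4: { [P → . d], [P → d .], [X → d . P] }  — shift, reduce
  I5: { [C → g . g d] }  — shift
  I6: { [C → g g . d] }  — shift
  I7: { [C → g g d .] }  — reduce
  I8: { [X → d P .] }  — reduce
  I9: { [P → d .] }  — reduce
  I10: { [X → P ; .] }  — reduce

Conflict in state I4:
  Shift-reduce conflict between [P → d .] and [P → . d]
So the grammar is NOT LR(0).

Answer: No. Shift-reduce conflict between [P → d .] and [P → . d]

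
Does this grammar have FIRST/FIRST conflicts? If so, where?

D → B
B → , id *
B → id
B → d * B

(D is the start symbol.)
Productions for B:
  B → , id *: FIRST = { ',' }
  B → id: FIRST = { 'id' }
  B → d * B: FIRST = { 'd' }
D has only one production, so no FIRST/FIRST conflict is possible there.

All alternatives of each non-terminal have pairwise disjoint FIRST sets.

Answer: No FIRST/FIRST conflicts.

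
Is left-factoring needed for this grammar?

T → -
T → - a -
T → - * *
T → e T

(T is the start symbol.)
Left-factoring is needed when two productions for the same non-terminal
share a common prefix on the right-hand side.

Productions for T:
  T → -
  T → - a -
  T → - * *
  T → e T

Found common prefix '-' in productions for T

Answer: Yes, T has productions with common prefix '-'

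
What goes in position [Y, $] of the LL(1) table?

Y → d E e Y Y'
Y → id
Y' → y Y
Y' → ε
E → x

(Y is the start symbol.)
Empty (error entry)

To find M[Y, $], we find productions for Y where $ is in the predict set (PREDICT(N → α) = (FIRST(α) \ {ε}) ∪ (FOLLOW(N) if α ⇒* ε)).

Y → d E e Y Y': PREDICT = { 'd' }
Y → id: PREDICT = { 'id' }

M[Y, $] is empty (no production applies)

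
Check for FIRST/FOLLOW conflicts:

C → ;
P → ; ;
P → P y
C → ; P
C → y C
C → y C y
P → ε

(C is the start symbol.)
Yes. P → P y with FOLLOW(P) on { 'y' }

A FIRST/FOLLOW conflict occurs when a non-terminal N has a nullable alternative N → β (β ⇒* ε) and another alternative N → α with FIRST(α) ∩ FOLLOW(N) ≠ ∅: on such a lookahead the parser cannot decide between expanding α and letting N vanish via β.

Nullable non-terminals: P.
FIRST sets used below: FIRST(P) = { ';', 'y', ε }

P: nullable alternative(s) P → ε; FOLLOW(P) = { $, 'y' }
  P → ; ;: FIRST \ {ε} = { ';' } — disjoint from FOLLOW(P)
  P → P y: FIRST \ {ε} = { ';', 'y' } — overlaps FOLLOW(P) on { 'y' }: CONFLICT
  P → ε: FIRST \ {ε} = { } — this is the only nullable alternative, skip

C has no nullable alternative, so no FIRST/FOLLOW check is needed there.

So the grammar has 1 FIRST/FOLLOW conflict (marked CONFLICT above).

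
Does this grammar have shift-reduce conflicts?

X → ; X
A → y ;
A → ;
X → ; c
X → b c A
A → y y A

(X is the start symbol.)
Augment with X' → X and build the canonical LR(0) collection (I0 = CLOSURE({[X' → . X]}), then GOTO on every symbol after a dot until no new states appear). It has 13 states:
  I0: { [X → . ; X], [X → . ; c], [X → . b c A], [X' → . X] }  — shift
  I1: { [X → . ; X], [X → . ; c], [X → . b c A], [X → ; . X], [X → ; . c] }  — shift
  I2: { [X' → X .] }  — accept
  I3: { [X → b . c A] }  — shift
  I4: { [A → . ;], [A → . y ;], [A → . y y A], [X → b c . A] }  — shift
  I5: { [A → ; .] }  — reduce
  I6: { [X → b c A .] }  — reduce
  I7: { [A → y . ;], [A → y . y A] }  — shift
  I8: { [A → y ; .] }  — reduce
  I9: { [A → . ;], [A → . y ;], [A → . y y A], [A → y y . A] }  — shift
  I10: { [A → y y A .] }  — reduce
  I11: { [X → ; X .] }  — reduce
  I12: { [X → ; c .] }  — reduce

No state contains both a complete item and a shift item.

Answer: No shift-reduce conflicts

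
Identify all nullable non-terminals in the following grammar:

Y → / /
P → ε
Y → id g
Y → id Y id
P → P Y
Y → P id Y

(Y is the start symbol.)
A non-terminal is nullable if it can derive ε (the empty string): either it has an ε-production, or it has a production whose right-hand side consists entirely of nullable non-terminals.

ε-productions: P → ε
So P is immediately nullable.
No further non-terminal can be added: every production for the remaining non-terminals contains a terminal or a non-nullable non-terminal.
Nullable = { 'P' }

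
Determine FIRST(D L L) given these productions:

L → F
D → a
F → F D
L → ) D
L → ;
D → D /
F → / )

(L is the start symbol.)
{ 'a' }

FIRST sets of the non-terminals involved (from the grammar, by fixed-point iteration):
  FIRST(D) = { 'a' }

To compute FIRST(D L L), process the symbols left to right:
Symbol D is a non-terminal. Add FIRST(D) \ {ε} = { 'a' }
D is not nullable (ε ∉ FIRST(D)), so stop here.
FIRST(D L L) = { 'a' }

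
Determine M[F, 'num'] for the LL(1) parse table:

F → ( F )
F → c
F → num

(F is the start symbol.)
F → num

To find M[F, 'num'], we find productions for F where 'num' is in the predict set (PREDICT(N → α) = (FIRST(α) \ {ε}) ∪ (FOLLOW(N) if α ⇒* ε)).

F → ( F ): PREDICT = { '(' }
F → c: PREDICT = { 'c' }
F → num: PREDICT = { 'num' }
  'num' is in predict set, so this production goes in M[F, 'num']

M[F, 'num'] = F → num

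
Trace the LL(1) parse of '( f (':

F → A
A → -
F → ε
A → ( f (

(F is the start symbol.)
LL(1) parsing maintains a stack (initially the start symbol over $) and the input. At each step: if the stack top is a terminal, match it against the current input token; if it is a non-terminal N, replace it with the RHS of M[N, lookahead] (the unique production whose predict set contains the lookahead).

Stack is shown with the top on the left.

Stack    Input    Action
------------------------
F $      ( f ( $  output F → A
A $      ( f ( $  output A → ( f (
( f ( $  ( f ( $  match '('
f ( $    f ( $    match 'f'
( $      ( $      match '('
$        $        accept

The string is accepted.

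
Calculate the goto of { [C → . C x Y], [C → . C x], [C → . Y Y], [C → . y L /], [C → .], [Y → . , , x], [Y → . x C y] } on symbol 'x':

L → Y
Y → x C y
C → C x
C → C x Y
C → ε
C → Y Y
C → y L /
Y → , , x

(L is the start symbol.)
GOTO(I, 'x') = CLOSURE({ [A → αX.β] : [A → α.Xβ] ∈ I, X = 'x' })

Items with dot before 'x', with the dot advanced:
  [Y → . x C y] → [Y → x . C y]
Closure of the advanced items:
  [Y → x . C y] has the dot before C: add [C → . C x], [C → . C x Y], [C → .], [C → . Y Y], [C → . y L /]
  [C → . Y Y] has the dot before Y: add [Y → . x C y], [Y → . , , x]

GOTO = { [C → . C x Y], [C → . C x], [C → . Y Y], [C → . y L /], [C → .], [Y → . , , x], [Y → . x C y], [Y → x . C y] }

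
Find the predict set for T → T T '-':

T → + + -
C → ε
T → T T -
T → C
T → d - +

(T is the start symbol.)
PREDICT(T → T T '-') = (FIRST(RHS) \ {ε}) ∪ (FOLLOW(T) if ε ∈ FIRST(RHS), i.e. RHS ⇒* ε)
FIRST(T) = { '+', '-', 'd', ε }
FIRST(T T '-') = { '+', '-', 'd' }
ε ∉ FIRST(T T '-'), so FOLLOW(T) is not added.
PREDICT(T → T T '-') = { '+', '-', 'd' }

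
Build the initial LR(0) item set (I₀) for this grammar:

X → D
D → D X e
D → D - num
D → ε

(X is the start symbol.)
{ [D → . D - num], [D → . D X e], [D → .], [X → . D], [X' → . X] }

First, augment the grammar with X' → X
I₀ = CLOSURE({ [X' → . X] }):
  [X' → . X] has the dot before X: add [X → . D]
  [X → . D] has the dot before D: add [D → . D X e], [D → . D - num], [D → .]
No further items can be added.

I₀ = { [D → . D - num], [D → . D X e], [D → .], [X → . D], [X' → . X] }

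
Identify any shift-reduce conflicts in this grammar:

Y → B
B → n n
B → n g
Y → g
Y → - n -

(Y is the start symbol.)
Augment with Y' → Y and build the canonical LR(0) collection (I0 = CLOSURE({[Y' → . Y]}), then GOTO on every symbol after a dot until no new states appear). It has 10 states:
  I0: { [B → . n g], [B → . n n], [Y → . - n -], [Y → . B], [Y → . g], [Y' → . Y] }  — shift
  I1: { [Y → - . n -] }  — shift
  I2: { [Y → B .] }  — reduce
  I3: { [Y' → Y .] }  — accept
  I4: { [Y → g .] }  — reduce
  I5: { [B → n . g], [B → n . n] }  — shift
  I6: { [B → n g .] }  — reduce
  I7: { [B → n n .] }  — reduce
  I8: { [Y → - n . -] }  — shift
  I9: { [Y → - n - .] }  — reduce

No state contains both a complete item and a shift item.

Answer: No shift-reduce conflicts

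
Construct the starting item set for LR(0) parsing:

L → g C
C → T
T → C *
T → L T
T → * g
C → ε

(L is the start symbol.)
{ [L → . g C], [L' → . L] }

First, augment the grammar with L' → L
I₀ = CLOSURE({ [L' → . L] }):
  [L' → . L] has the dot before L: add [L → . g C]
No further items can be added.

I₀ = { [L → . g C], [L' → . L] }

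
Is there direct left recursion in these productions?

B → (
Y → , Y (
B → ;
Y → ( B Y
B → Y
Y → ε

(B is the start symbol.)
No direct left recursion

B → (: starts with '('
Y → , Y (: starts with ','
B → ;: starts with ';'
Y → ( B Y: starts with '('
B → Y: starts with Y
Y → ε: starts with ε

No direct left recursion found.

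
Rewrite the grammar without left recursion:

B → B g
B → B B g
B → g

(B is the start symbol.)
B → g B'
B' → g B'
B' → B g B'
B' → ε

B is directly left-recursive. The standard transformation for
  A → A α₁ | ... | A α_m | β₁ | ... | β_n
is
  A  → β₁ A' | ... | β_n A'
  A' → α₁ A' | ... | α_m A' | ε

B → g becomes B → g B'
B → B g becomes B' → g B'
B → B B g becomes B' → B g B'
Add B' → ε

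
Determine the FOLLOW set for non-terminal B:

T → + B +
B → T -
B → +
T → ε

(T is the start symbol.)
{ '+' }

In T → + B +: B is followed by '+', add FIRST('+') \ {ε} = { '+' }

Taking the union: FOLLOW(B) = { '+' }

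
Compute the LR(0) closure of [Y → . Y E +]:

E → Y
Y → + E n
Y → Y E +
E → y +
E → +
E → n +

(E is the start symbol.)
Start with: [Y → . Y E +]
  [Y → . Y E +] has the dot before Y: add [Y → . + E n]
No further items can be added.

CLOSURE = { [Y → . + E n], [Y → . Y E +] }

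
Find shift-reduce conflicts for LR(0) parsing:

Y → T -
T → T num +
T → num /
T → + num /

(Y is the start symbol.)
A shift-reduce conflict occurs when an LR(0) state has both:
  - a complete (reduce) item [A → α .] (dot at the end), and
  - a shift item [B → β . c γ] (dot before a terminal).

Augment with Y' → Y and build the canonical LR(0) collection (I0 = CLOSURE({[Y' → . Y]}), then GOTO on every symbol after a dot until no new states appear). It has 11 states:
  I0: { [T → . + num /], [T → . T num +], [T → . num /], [Y → . T -], [Y' → . Y] }  — shift
  I1: { [T → + . num /] }  — shift
  I2: { [T → T . num +], [Y → T . -] }  — shift
  I3: { [Y' → Y .] }  — accept
  I4: { [T → num . /] }  — shift
  I5: { [T → num / .] }  — reduce
  I6: { [Y → T - .] }  — reduce
  I7: { [T → T num . +] }  — shift
  I8: { [T → T num + .] }  — reduce
  I9: { [T → + num . /] }  — shift
  I10: { [T → + num / .] }  — reduce

No state contains both a complete item and a shift item.

Answer: No shift-reduce conflicts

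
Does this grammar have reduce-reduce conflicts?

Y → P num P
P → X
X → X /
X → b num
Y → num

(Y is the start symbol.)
A reduce-reduce conflict occurs when an LR(0) state has two complete items [A → α .] and [B → β .] — both call for a reduction, and with no lookahead the parser cannot choose between them.

Augment with Y' → Y and build the canonical LR(0) collection (I0 = CLOSURE({[Y' → . Y]}), then GOTO on every symbol after a dot until no new states appear). It has 10 states:
  I0: { [P → . X], [X → . X /], [X → . b num], [Y → . P num P], [Y → . num], [Y' → . Y] }  — shift
  I1: { [Y → P . num P] }  — shift
  I2: { [P → X .], [X → X . /] }  — shift, reduce
  I3: { [Y' → Y .] }  — accept
  I4: { [X → b . num] }  — shift
  I5: { [Y → num .] }  — reduce
  I6: { [X → b num .] }  — reduce
  I7: { [X → X / .] }  — reduce
  I8: { [P → . X], [X → . X /], [X → . b num], [Y → P num . P] }  — shift
  I9: { [Y → P num P .] }  — reduce

No state contains more than one complete item.

Answer: No reduce-reduce conflicts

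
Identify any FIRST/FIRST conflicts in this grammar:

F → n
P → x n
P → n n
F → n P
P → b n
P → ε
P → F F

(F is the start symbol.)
Yes. F → n / F → n P on { 'n' }; P → n n / P → F F on { 'n' }

A FIRST/FIRST conflict occurs when two productions N → α and N → β for the same non-terminal have FIRST(α) ∩ FIRST(β) ≠ ∅ (with ε ∈ FIRST of a nullable right-hand side, so two nullable alternatives also conflict).

FIRST sets of the non-terminals at (or reachable through a nullable prefix from) the front of some alternative:
  FIRST(F) = { 'n' }

Productions for F:
  F → n: FIRST = { 'n' }
  F → n P: FIRST = { 'n' }
Productions for P:
  P → x n: FIRST = { 'x' }
  P → n n: FIRST = { 'n' }
  P → b n: FIRST = { 'b' }
  P → ε: FIRST = { ε }
  P → F F: FIRST = { 'n' }

Conflict for F: F → n and F → n P
  Overlap: { 'n' }
Conflict for P: P → n n and P → F F
  Overlap: { 'n' }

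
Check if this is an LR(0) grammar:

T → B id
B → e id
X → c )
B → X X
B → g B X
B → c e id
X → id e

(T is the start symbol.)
Augment with T' → T and build the canonical LR(0) collection (I0 = CLOSURE({[T' → . T]}), then GOTO on every symbol after a dot until no new states appear). It has 18 states:
  I0: { [B → . X X], [B → . c e id], [B → . e id], [B → . g B X], [T → . B id], [T' → . T], [X → . c )], [X → . id e] }  — shift
  I1: { [T → B . id] }  — shift
  I2: { [T' → T .] }  — accept
  I3: { [B → X . X], [X → . c )], [X → . id e] }  — shift
  I4: { [B → c . e id], [X → c . )] }  — shift
  I5: { [B → e . id] }  — shift
  I6: { [B → . X X], [B → . c e id], [B → . e id], [B → . g B X], [B → g . B X], [X → . c )], [X → . id e] }  — shift
  I7: { [X → id . e] }  — shift
  I8: { [X → id e .] }  — reduce
  I9: { [B → g B . X], [X → . c )], [X → . id e] }  — shift
  I10: { [B → g B X .] }  — reduce
  I11: { [X → c . )] }  — shift
  I12: { [X → c ) .] }  — reduce
  I13: { [B → e id .] }  — reduce
  I14: { [B → c e . id] }  — shift
  I15: { [B → c e id .] }  — reduce
  I16: { [B → X X .] }  — reduce
  I17: { [T → B id .] }  — reduce

Every state is either a pure shift/goto state or contains exactly one complete item and nothing to shift — no conflicts. The grammar is LR(0).

Answer: Yes, the grammar is LR(0)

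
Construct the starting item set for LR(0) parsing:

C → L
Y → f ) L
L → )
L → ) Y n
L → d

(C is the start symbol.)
{ [C → . L], [C' → . C], [L → . ) Y n], [L → . )], [L → . d] }

First, augment the grammar with C' → C
I₀ = CLOSURE({ [C' → . C] }):
  [C' → . C] has the dot before C: add [C → . L]
  [C → . L] has the dot before L: add [L → . )], [L → . ) Y n], [L → . d]
No further items can be added.

I₀ = { [C → . L], [C' → . C], [L → . ) Y n], [L → . )], [L → . d] }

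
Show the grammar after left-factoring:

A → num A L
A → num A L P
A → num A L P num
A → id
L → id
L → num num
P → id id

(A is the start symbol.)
Left-factoring transforms A → αβ₁ | αβ₂ into A → αA' and A' → β₁ | β₂
(α is the longest common prefix among the alternatives). Repeat until
no nonterminal has two alternatives with a common prefix.

Round 1: A has alternatives sharing prefix 'num A L'. Introduce A': A → num A L A'
  Add: A' → ε
  Add: A' → P
  Add: A' → P num

Round 2: A' has alternatives sharing prefix 'P'. Introduce A'': A' → P A''
  Add: A'' → ε
  Add: A'' → num

No remaining common prefixes — done.

Resulting grammar:
A → num A L A'
A' → ε
A' → P A''
A'' → ε
A'' → num
A → id
L → id
L → num num
P → id id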